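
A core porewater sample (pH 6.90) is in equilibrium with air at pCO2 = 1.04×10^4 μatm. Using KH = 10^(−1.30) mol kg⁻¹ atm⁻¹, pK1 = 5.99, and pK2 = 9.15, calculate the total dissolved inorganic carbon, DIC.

[CO2*] = KH · pCO2 = 10^(−1.30) × 1.04×10^4×10^-6 = 5.212×10^-4 mol/kg
α₀ = 1/(1 + K1/[H⁺] + K1K2/[H⁺]²) = 1/(1 + 10^+0.91 + 10^-1.34) = 0.1090
DIC = [CO2*]/α₀ = 5.212×10^-4 / 0.1090 = 4.78 mmol/kg

DIC = 4.78 mmol/kg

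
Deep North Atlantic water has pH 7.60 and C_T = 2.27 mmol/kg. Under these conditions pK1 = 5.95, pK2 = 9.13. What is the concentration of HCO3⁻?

[HCO3⁻] = 2.16 mmol/kg

α₁ = 1 / (1 + [H⁺]/K1 + K2/[H⁺]) = 1 / (1 + 10^-1.65 + 10^-1.53)
   = 1 / (1 + 0.022387 + 0.029512) = 1/1.0519 = 0.9507
[HCO3⁻] = α₁ × DIC = 0.9507 × 2.27 = 2.16 mmol/kg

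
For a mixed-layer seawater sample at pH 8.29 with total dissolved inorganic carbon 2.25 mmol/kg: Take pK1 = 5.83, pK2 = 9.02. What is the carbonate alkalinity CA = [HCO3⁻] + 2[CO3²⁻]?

CA = [HCO3⁻] + 2[CO3²⁻] = (α₁ + 2α₂)·DIC
At pH 8.29: [H⁺]/K1 = 10^-2.46 = 0.0034674, K2/[H⁺] = 10^-0.73 = 0.18621
α₁ = 1/(1 + 0.0034674 + 0.18621) = 1/1.1897 = 0.8406; α₂ = α₁·K2/[H⁺] = 0.1565
α₁ + 2α₂ = 1.1536
CA = 1.1536 × 2.25 = 2.60 mmol/kg

CA = 2.60 mmol/kg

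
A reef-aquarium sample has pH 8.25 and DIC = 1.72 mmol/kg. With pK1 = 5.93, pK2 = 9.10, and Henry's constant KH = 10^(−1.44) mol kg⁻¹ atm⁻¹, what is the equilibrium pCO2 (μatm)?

pCO2 = 198 μatm

α₀ = 1 / (1 + K1/[H⁺] + K1K2/[H⁺]²) = 1 / (1 + 10^+2.32 + 10^+1.47)
   = 1 / (1 + 208.93 + 29.512) = 1/239.44 = 0.004176
[CO2*] = α₀ × DIC = 0.004176 × 1.72 = 0.007183 mmol/kg = 7.183 μmol/kg
pCO2 = [CO2*]/KH = 7.183×10^-6 / 3.631×10^-2 = 198 μatm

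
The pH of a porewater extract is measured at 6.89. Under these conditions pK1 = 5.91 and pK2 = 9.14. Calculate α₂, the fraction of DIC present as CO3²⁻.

α₂ = 0.00506

α₂ = 1 / (1 + [H⁺]/K2 + [H⁺]²/(K1K2)) = 1 / (1 + 10^+2.25 + 10^+1.27)
   = 1 / (1 + 177.83 + 18.621) = 1/197.45 = 0.005065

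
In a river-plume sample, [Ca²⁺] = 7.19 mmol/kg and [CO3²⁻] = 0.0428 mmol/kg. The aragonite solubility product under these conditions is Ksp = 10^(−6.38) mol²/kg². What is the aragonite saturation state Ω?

Ksp = 10^(−6.38) = 4.169×10^-7
Ω = [Ca²⁺][CO3²⁻]/Ksp = (7.19×10^-3)(0.0428×10^-3) / 4.169×10^-7 = 0.738

Ω = 0.738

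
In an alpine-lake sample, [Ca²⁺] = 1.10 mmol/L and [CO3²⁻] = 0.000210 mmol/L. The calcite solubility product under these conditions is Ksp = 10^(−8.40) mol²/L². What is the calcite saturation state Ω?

Ω = 0.0580

Ksp = 10^(−8.40) = 3.981×10^-9
Ω = [Ca²⁺][CO3²⁻]/Ksp = (1.10×10^-3)(0.000210×10^-3) / 3.981×10^-9 = 0.0580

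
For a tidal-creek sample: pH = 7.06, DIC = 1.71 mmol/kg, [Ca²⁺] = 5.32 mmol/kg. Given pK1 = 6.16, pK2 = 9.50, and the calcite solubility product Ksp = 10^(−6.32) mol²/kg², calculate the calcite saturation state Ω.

α₂ = 1 / (1 + [H⁺]/K2 + [H⁺]²/(K1K2)) = 1 / (1 + 10^+2.44 + 10^+1.54)
   = 1 / (1 + 275.42 + 34.674) = 1/311.10 = 0.003214
[CO3²⁻] = α₂ × DIC = 0.003214 × 1.71 = 0.005497 mmol/kg = 5.497 μmol/kg
Ksp = 10^(−6.32) = 4.786×10^-7
Ω = [Ca²⁺][CO3²⁻]/Ksp = (5.32×10^-3)(5.497×10^-6) / 4.786×10^-7 = 0.0611

Ω = 0.0611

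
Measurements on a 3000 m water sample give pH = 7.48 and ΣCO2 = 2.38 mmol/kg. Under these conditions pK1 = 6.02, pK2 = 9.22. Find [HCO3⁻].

α₁ = 1 / (1 + [H⁺]/K1 + K2/[H⁺]) = 1 / (1 + 10^-1.46 + 10^-1.74)
   = 1 / (1 + 0.034674 + 0.018197) = 1/1.0529 = 0.9498
[HCO3⁻] = α₁ × DIC = 0.9498 × 2.38 = 2.26 mmol/kg

[HCO3⁻] = 2.26 mmol/kg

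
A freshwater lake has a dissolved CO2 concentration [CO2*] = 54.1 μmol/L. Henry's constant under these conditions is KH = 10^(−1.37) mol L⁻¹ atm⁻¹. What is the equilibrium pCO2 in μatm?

KH = 10^(−1.37) = 4.266×10^-2 mol L⁻¹ atm⁻¹
pCO2 = [CO2*]/KH = 54.1×10^-6 / 4.266×10^-2 = 1.27×10^-3 atm = 1270 μatm

pCO2 = 1270 μatm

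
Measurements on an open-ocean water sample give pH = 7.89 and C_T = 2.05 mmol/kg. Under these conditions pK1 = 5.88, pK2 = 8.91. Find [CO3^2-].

α₂ = 1 / (1 + [H⁺]/K2 + [H⁺]²/(K1K2)) = 1 / (1 + 10^+1.02 + 10^-0.99)
   = 1 / (1 + 10.471 + 0.10233) = 1/11.574 = 0.08640
[CO3²⁻] = α₂ × DIC = 0.08640 × 2.05 = 0.177 mmol/kg

[CO3²⁻] = 0.177 mmol/kg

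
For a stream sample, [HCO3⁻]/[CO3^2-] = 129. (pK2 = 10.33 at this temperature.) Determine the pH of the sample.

pH = 8.22

From K2 = [H⁺][CO3^2-]/[HCO3⁻]:  pH = pK2 − log₁₀([HCO3⁻]/[CO3^2-])
log₁₀(129) = +2.111
pH = 10.33 − (+2.111) = 8.22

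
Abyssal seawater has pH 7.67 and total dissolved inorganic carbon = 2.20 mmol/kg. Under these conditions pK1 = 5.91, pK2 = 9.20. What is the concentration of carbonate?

[CO3²⁻] = 0.0620 mmol/kg

α₂ = 1 / (1 + [H⁺]/K2 + [H⁺]²/(K1K2)) = 1 / (1 + 10^+1.53 + 10^-0.23)
   = 1 / (1 + 33.884 + 0.58884) = 1/35.473 = 0.02819
[CO3²⁻] = α₂ × DIC = 0.02819 × 2.20 = 0.0620 mmol/kg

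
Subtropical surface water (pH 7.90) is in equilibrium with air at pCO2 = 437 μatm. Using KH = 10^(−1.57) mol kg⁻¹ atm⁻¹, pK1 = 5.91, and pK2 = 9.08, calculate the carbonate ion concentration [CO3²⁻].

[CO3²⁻] = 0.0759 mmol/kg

[CO2*] = KH · pCO2 = 10^(−1.57) × 437×10^-6 = 1.176×10^-5 mol/kg
α₀ = 1/(1 + K1/[H⁺] + K1K2/[H⁺]²) = 1/(1 + 10^+1.99 + 10^+0.81) = 0.009507
DIC = [CO2*]/α₀ = 1.176×10^-5 / 0.009507 = 1.237 mmol/kg
[CO3²⁻] = α₂·DIC; α₂ = 0.06139, so [CO3²⁻] = 0.06139 × 1.237 = 0.0759 mmol/kg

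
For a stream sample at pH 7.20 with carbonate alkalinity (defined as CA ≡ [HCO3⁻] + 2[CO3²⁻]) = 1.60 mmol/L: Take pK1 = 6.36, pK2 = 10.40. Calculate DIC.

CA = [HCO3⁻] + 2[CO3²⁻] = (α₁ + 2α₂)·DIC
At pH 7.20: [H⁺]/K1 = 10^-0.84 = 0.14454, K2/[H⁺] = 10^-3.20 = 0.00063096
α₁ = 1/(1 + 0.14454 + 0.00063096) = 1/1.1452 = 0.8732; α₂ = α₁·K2/[H⁺] = 0.0005510
α₁ + 2α₂ = 0.8743
DIC = CA / (α₁ + 2α₂) = 1.60 / 0.8743 = 1.83 mmol/L

DIC = 1.83 mmol/L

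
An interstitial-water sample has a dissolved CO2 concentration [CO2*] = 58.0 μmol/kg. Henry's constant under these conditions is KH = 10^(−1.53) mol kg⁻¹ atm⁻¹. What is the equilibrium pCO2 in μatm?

pCO2 = 1970 μatm

KH = 10^(−1.53) = 2.951×10^-2 mol kg⁻¹ atm⁻¹
pCO2 = [CO2*]/KH = 58.0×10^-6 / 2.951×10^-2 = 1.97×10^-3 atm = 1970 μatm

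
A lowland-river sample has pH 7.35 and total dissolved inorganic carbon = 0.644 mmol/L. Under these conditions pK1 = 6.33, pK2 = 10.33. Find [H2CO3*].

[CO2*] = 0.0561 mmol/L

α₀ = 1 / (1 + K1/[H⁺] + K1K2/[H⁺]²) = 1 / (1 + 10^+1.02 + 10^-1.96)
   = 1 / (1 + 10.471 + 0.010965) = 1/11.482 = 0.08709
[CO2*] = α₀ × DIC = 0.08709 × 0.644 = 0.0561 mmol/L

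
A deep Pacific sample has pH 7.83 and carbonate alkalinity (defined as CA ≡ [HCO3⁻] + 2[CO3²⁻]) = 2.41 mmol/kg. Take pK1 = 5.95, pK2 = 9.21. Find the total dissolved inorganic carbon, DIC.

CA = [HCO3⁻] + 2[CO3²⁻] = (α₁ + 2α₂)·DIC
At pH 7.83: [H⁺]/K1 = 10^-1.88 = 0.013183, K2/[H⁺] = 10^-1.38 = 0.041687
α₁ = 1/(1 + 0.013183 + 0.041687) = 1/1.0549 = 0.9480; α₂ = α₁·K2/[H⁺] = 0.03952
α₁ + 2α₂ = 1.0270
DIC = CA / (α₁ + 2α₂) = 2.41 / 1.0270 = 2.35 mmol/kg

DIC = 2.35 mmol/kg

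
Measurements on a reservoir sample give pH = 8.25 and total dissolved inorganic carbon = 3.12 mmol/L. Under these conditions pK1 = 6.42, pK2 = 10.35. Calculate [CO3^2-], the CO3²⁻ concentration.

[CO3²⁻] = 0.0242 mmol/L

α₂ = 1 / (1 + [H⁺]/K2 + [H⁺]²/(K1K2)) = 1 / (1 + 10^+2.10 + 10^+0.27)
   = 1 / (1 + 125.89 + 1.8621) = 1/128.75 = 0.007767
[CO3²⁻] = α₂ × DIC = 0.007767 × 3.12 = 0.0242 mmol/L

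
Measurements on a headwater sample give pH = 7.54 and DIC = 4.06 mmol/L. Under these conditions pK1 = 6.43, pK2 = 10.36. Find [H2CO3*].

[CO2*] = 0.292 mmol/L

α₀ = 1 / (1 + K1/[H⁺] + K1K2/[H⁺]²) = 1 / (1 + 10^+1.11 + 10^-1.71)
   = 1 / (1 + 12.882 + 0.019498) = 1/13.902 = 0.07193
[CO2*] = α₀ × DIC = 0.07193 × 4.06 = 0.292 mmol/L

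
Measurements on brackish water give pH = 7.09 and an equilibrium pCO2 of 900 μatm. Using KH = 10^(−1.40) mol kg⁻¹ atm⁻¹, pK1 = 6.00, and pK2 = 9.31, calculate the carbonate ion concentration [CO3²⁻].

[CO2*] = KH · pCO2 = 10^(−1.40) × 900×10^-6 = 3.583×10^-5 mol/kg
α₀ = 1/(1 + K1/[H⁺] + K1K2/[H⁺]²) = 1/(1 + 10^+1.09 + 10^-1.13) = 0.07476
DIC = [CO2*]/α₀ = 3.583×10^-5 / 0.07476 = 0.4793 mmol/kg
[CO3²⁻] = α₂·DIC; α₂ = 0.005542, so [CO3²⁻] = 0.005542 × 0.4793 = 0.00266 mmol/kg = 2.66 μmol/kg

[CO3²⁻] = 2.66 μmol/kg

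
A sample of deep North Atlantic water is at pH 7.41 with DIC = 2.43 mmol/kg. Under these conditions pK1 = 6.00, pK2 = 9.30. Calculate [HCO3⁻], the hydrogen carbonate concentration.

α₁ = 1 / (1 + [H⁺]/K1 + K2/[H⁺]) = 1 / (1 + 10^-1.41 + 10^-1.89)
   = 1 / (1 + 0.038905 + 0.012882) = 1/1.0518 = 0.9508
[HCO3⁻] = α₁ × DIC = 0.9508 × 2.43 = 2.31 mmol/kg

[HCO3⁻] = 2.31 mmol/kg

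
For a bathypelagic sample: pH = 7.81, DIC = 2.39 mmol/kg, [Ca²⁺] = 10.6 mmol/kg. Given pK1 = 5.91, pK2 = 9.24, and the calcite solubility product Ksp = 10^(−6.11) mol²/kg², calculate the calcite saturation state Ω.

α₂ = 1 / (1 + [H⁺]/K2 + [H⁺]²/(K1K2)) = 1 / (1 + 10^+1.43 + 10^-0.47)
   = 1 / (1 + 26.915 + 0.33884) = 1/28.254 = 0.03539
[CO3²⁻] = α₂ × DIC = 0.03539 × 2.39 = 0.08459 mmol/kg
Ksp = 10^(−6.11) = 7.762×10^-7
Ω = [Ca²⁺][CO3²⁻]/Ksp = (10.6×10^-3)(8.459×10^-5) / 7.762×10^-7 = 1.16

Ω = 1.16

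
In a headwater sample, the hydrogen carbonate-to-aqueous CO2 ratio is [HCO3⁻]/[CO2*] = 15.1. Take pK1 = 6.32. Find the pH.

From K1 = [H⁺][HCO3⁻]/[CO2*]:  pH = pK1 + log₁₀([HCO3⁻]/[CO2*])
log₁₀(15.1) = +1.179
pH = 6.32 + (+1.179) = 7.50

pH = 7.50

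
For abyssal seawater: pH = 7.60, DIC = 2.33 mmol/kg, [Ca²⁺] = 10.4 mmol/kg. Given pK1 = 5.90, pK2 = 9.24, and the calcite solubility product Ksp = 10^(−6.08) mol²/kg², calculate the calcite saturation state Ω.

α₂ = 1 / (1 + [H⁺]/K2 + [H⁺]²/(K1K2)) = 1 / (1 + 10^+1.64 + 10^-0.06)
   = 1 / (1 + 43.652 + 0.87096) = 1/45.523 = 0.02197
[CO3²⁻] = α₂ × DIC = 0.02197 × 2.33 = 0.05118 mmol/kg
Ksp = 10^(−6.08) = 8.318×10^-7
Ω = [Ca²⁺][CO3²⁻]/Ksp = (10.4×10^-3)(5.118×10^-5) / 8.318×10^-7 = 0.640

Ω = 0.640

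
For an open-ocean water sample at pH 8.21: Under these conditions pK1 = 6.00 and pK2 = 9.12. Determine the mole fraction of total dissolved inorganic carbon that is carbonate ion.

α₂ = 1 / (1 + [H⁺]/K2 + [H⁺]²/(K1K2)) = 1 / (1 + 10^+0.91 + 10^-1.30)
   = 1 / (1 + 8.1283 + 0.050119) = 1/9.1784 = 0.1090

α₂ = 0.109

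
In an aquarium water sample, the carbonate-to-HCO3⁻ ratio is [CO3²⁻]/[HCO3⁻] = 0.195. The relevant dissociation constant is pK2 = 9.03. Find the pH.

From K2 = [H⁺][CO3²⁻]/[HCO3⁻]:  pH = pK2 + log₁₀([CO3²⁻]/[HCO3⁻])
log₁₀(0.195) = -0.710
pH = 9.03 + (-0.710) = 8.32

pH = 8.32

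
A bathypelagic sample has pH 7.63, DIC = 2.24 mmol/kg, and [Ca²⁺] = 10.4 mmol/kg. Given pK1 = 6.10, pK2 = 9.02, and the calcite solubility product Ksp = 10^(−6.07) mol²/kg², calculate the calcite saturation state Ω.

α₂ = 1 / (1 + [H⁺]/K2 + [H⁺]²/(K1K2)) = 1 / (1 + 10^+1.39 + 10^-0.14)
   = 1 / (1 + 24.547 + 0.72444) = 1/26.272 = 0.03806
[CO3²⁻] = α₂ × DIC = 0.03806 × 2.24 = 0.08526 mmol/kg
Ksp = 10^(−6.07) = 8.511×10^-7
Ω = [Ca²⁺][CO3²⁻]/Ksp = (10.4×10^-3)(8.526×10^-5) / 8.511×10^-7 = 1.04

Ω = 1.04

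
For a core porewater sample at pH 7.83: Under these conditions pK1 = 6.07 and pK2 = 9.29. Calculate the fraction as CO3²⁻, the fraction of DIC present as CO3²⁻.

α₂ = 0.0330

α₂ = 1 / (1 + [H⁺]/K2 + [H⁺]²/(K1K2)) = 1 / (1 + 10^+1.46 + 10^-0.30)
   = 1 / (1 + 28.840 + 0.50119) = 1/30.342 = 0.03296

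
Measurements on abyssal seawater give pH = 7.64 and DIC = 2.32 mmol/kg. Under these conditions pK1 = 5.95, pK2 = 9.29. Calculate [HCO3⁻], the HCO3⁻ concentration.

[HCO3⁻] = 2.22 mmol/kg

α₁ = 1 / (1 + [H⁺]/K1 + K2/[H⁺]) = 1 / (1 + 10^-1.69 + 10^-1.65)
   = 1 / (1 + 0.020417 + 0.022387) = 1/1.0428 = 0.9590
[HCO3⁻] = α₁ × DIC = 0.9590 × 2.32 = 2.22 mmol/kg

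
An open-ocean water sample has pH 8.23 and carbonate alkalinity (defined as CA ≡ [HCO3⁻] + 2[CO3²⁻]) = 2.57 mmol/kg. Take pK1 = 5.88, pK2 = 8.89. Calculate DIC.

DIC = 2.19 mmol/kg

CA = [HCO3⁻] + 2[CO3²⁻] = (α₁ + 2α₂)·DIC
At pH 8.23: [H⁺]/K1 = 10^-2.35 = 0.0044668, K2/[H⁺] = 10^-0.66 = 0.21878
α₁ = 1/(1 + 0.0044668 + 0.21878) = 1/1.2232 = 0.8175; α₂ = α₁·K2/[H⁺] = 0.1788
α₁ + 2α₂ = 1.1752
DIC = CA / (α₁ + 2α₂) = 2.57 / 1.1752 = 2.19 mmol/kg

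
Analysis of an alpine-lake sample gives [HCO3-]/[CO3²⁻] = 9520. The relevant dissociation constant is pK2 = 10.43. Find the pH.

pH = 6.45

From K2 = [H⁺][CO3²⁻]/[HCO3-]:  pH = pK2 − log₁₀([HCO3-]/[CO3²⁻])
log₁₀(9520) = +3.979
pH = 10.43 − (+3.979) = 6.45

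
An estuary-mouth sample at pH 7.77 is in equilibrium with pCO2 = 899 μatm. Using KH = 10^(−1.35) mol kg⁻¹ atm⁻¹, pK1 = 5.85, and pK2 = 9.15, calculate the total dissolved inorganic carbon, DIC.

[CO2*] = KH · pCO2 = 10^(−1.35) × 899×10^-6 = 4.016×10^-5 mol/kg
α₀ = 1/(1 + K1/[H⁺] + K1K2/[H⁺]²) = 1/(1 + 10^+1.92 + 10^+0.54) = 0.01141
DIC = [CO2*]/α₀ = 4.016×10^-5 / 0.01141 = 3.52 mmol/kg

DIC = 3.52 mmol/kg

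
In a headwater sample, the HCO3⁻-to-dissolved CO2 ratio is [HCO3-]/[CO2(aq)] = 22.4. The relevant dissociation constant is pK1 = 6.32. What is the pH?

pH = 7.67

From K1 = [H⁺][HCO3-]/[CO2(aq)]:  pH = pK1 + log₁₀([HCO3-]/[CO2(aq)])
log₁₀(22.4) = +1.350
pH = 6.32 + (+1.350) = 7.67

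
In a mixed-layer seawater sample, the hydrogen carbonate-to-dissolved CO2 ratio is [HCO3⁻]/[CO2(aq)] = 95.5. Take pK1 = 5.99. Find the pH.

pH = 7.97

From K1 = [H⁺][HCO3⁻]/[CO2(aq)]:  pH = pK1 + log₁₀([HCO3⁻]/[CO2(aq)])
log₁₀(95.5) = +1.980
pH = 5.99 + (+1.980) = 7.97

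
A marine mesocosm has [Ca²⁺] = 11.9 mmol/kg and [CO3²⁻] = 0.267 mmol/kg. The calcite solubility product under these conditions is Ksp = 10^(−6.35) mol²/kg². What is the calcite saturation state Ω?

Ω = 7.11

Ksp = 10^(−6.35) = 4.467×10^-7
Ω = [Ca²⁺][CO3²⁻]/Ksp = (11.9×10^-3)(0.267×10^-3) / 4.467×10^-7 = 7.11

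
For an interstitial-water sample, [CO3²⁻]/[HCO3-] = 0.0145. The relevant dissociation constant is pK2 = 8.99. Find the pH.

From K2 = [H⁺][CO3²⁻]/[HCO3-]:  pH = pK2 + log₁₀([CO3²⁻]/[HCO3-])
log₁₀(0.0145) = -1.839
pH = 8.99 + (-1.839) = 7.15

pH = 7.15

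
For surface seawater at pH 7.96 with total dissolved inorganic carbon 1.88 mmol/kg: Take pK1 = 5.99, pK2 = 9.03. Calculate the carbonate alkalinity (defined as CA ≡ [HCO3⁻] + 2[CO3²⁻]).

CA = 2.01 mmol/kg

CA = [HCO3⁻] + 2[CO3²⁻] = (α₁ + 2α₂)·DIC
At pH 7.96: [H⁺]/K1 = 10^-1.97 = 0.010715, K2/[H⁺] = 10^-1.07 = 0.085114
α₁ = 1/(1 + 0.010715 + 0.085114) = 1/1.0958 = 0.9126; α₂ = α₁·K2/[H⁺] = 0.07767
α₁ + 2α₂ = 1.0679
CA = 1.0679 × 1.88 = 2.01 mmol/kg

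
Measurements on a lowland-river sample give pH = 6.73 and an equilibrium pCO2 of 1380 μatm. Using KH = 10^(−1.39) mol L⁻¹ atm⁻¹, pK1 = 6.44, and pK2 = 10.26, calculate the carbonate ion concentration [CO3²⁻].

[CO3²⁻] = 0.0324 μmol/L

[CO2*] = KH · pCO2 = 10^(−1.39) × 1380×10^-6 = 5.622×10^-5 mol/L
α₀ = 1/(1 + K1/[H⁺] + K1K2/[H⁺]²) = 1/(1 + 10^+0.29 + 10^-3.24) = 0.3389
DIC = [CO2*]/α₀ = 5.622×10^-5 / 0.3389 = 0.1659 mmol/L
[CO3²⁻] = α₂·DIC; α₂ = 0.0001950, so [CO3²⁻] = 0.0001950 × 0.1659 = 3.24×10^-5 mmol/L = 0.0324 μmol/L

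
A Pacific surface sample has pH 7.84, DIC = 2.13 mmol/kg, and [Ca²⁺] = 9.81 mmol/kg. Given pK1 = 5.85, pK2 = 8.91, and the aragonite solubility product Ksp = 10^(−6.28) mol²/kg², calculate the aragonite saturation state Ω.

Ω = 3.09

α₂ = 1 / (1 + [H⁺]/K2 + [H⁺]²/(K1K2)) = 1 / (1 + 10^+1.07 + 10^-0.92)
   = 1 / (1 + 11.749 + 0.12023) = 1/12.869 = 0.07770
[CO3²⁻] = α₂ × DIC = 0.07770 × 2.13 = 0.1655 mmol/kg
Ksp = 10^(−6.28) = 5.248×10^-7
Ω = [Ca²⁺][CO3²⁻]/Ksp = (9.81×10^-3)(1.655×10^-4) / 5.248×10^-7 = 3.09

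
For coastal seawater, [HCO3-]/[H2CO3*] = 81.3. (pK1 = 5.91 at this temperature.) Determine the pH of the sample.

From K1 = [H⁺][HCO3-]/[H2CO3*]:  pH = pK1 + log₁₀([HCO3-]/[H2CO3*])
log₁₀(81.3) = +1.910
pH = 5.91 + (+1.910) = 7.82

pH = 7.82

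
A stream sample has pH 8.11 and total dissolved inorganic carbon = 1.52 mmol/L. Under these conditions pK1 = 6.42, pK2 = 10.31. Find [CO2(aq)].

α₀ = 1 / (1 + K1/[H⁺] + K1K2/[H⁺]²) = 1 / (1 + 10^+1.69 + 10^-0.51)
   = 1 / (1 + 48.978 + 0.30903) = 1/50.287 = 0.01989
[CO2*] = α₀ × DIC = 0.01989 × 1.52 = 0.0302 mmol/L

[CO2*] = 0.0302 mmol/L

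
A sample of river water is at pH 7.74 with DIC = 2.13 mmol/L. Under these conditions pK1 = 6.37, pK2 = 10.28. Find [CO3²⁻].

α₂ = 1 / (1 + [H⁺]/K2 + [H⁺]²/(K1K2)) = 1 / (1 + 10^+2.54 + 10^+1.17)
   = 1 / (1 + 346.74 + 14.791) = 1/362.53 = 0.002758
[CO3²⁻] = α₂ × DIC = 0.002758 × 2.13 = 0.00588 mmol/L = 5.88 μmol/L

[CO3²⁻] = 5.88 μmol/L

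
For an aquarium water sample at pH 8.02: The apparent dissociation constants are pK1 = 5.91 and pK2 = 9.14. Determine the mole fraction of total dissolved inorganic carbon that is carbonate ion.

α₂ = 1 / (1 + [H⁺]/K2 + [H⁺]²/(K1K2)) = 1 / (1 + 10^+1.12 + 10^-0.99)
   = 1 / (1 + 13.183 + 0.10233) = 1/14.285 = 0.07000

α₂ = 0.0700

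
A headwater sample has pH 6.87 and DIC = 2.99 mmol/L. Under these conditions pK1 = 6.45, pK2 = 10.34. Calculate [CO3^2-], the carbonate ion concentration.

α₂ = 1 / (1 + [H⁺]/K2 + [H⁺]²/(K1K2)) = 1 / (1 + 10^+3.47 + 10^+3.05)
   = 1 / (1 + 2951.2 + 1122.0) = 1/4074.2 = 0.0002454
[CO3²⁻] = α₂ × DIC = 0.0002454 × 2.99 = 0.000734 mmol/L = 0.734 μmol/L

[CO3²⁻] = 0.734 μmol/L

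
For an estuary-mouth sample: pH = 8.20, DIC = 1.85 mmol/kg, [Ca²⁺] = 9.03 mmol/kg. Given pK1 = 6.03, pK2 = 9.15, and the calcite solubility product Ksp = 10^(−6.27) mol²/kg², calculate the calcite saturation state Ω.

α₂ = 1 / (1 + [H⁺]/K2 + [H⁺]²/(K1K2)) = 1 / (1 + 10^+0.95 + 10^-1.22)
   = 1 / (1 + 8.9125 + 0.060256) = 1/9.9728 = 0.1003
[CO3²⁻] = α₂ × DIC = 0.1003 × 1.85 = 0.1855 mmol/kg
Ksp = 10^(−6.27) = 5.370×10^-7
Ω = [Ca²⁺][CO3²⁻]/Ksp = (9.03×10^-3)(1.855×10^-4) / 5.370×10^-7 = 3.12

Ω = 3.12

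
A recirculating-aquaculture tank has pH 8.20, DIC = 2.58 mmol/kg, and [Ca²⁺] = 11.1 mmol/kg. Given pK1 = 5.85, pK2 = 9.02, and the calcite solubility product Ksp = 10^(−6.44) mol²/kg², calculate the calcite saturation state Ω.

α₂ = 1 / (1 + [H⁺]/K2 + [H⁺]²/(K1K2)) = 1 / (1 + 10^+0.82 + 10^-1.53)
   = 1 / (1 + 6.6069 + 0.029512) = 1/7.6364 = 0.1310
[CO3²⁻] = α₂ × DIC = 0.1310 × 2.58 = 0.3379 mmol/kg
Ksp = 10^(−6.44) = 3.631×10^-7
Ω = [Ca²⁺][CO3²⁻]/Ksp = (11.1×10^-3)(3.379×10^-4) / 3.631×10^-7 = 10.3

Ω = 10.3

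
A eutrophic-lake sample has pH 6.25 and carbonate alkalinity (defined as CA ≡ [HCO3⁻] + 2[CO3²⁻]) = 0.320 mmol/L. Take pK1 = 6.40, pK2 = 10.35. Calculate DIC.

CA = [HCO3⁻] + 2[CO3²⁻] = (α₁ + 2α₂)·DIC
At pH 6.25: [H⁺]/K1 = 10^0.15 = 1.4125, K2/[H⁺] = 10^-4.10 = 7.9433×10^-5
α₁ = 1/(1 + 1.4125 + 7.9433×10^-5) = 1/2.4126 = 0.4145; α₂ = α₁·K2/[H⁺] = 3.292×10^-5
α₁ + 2α₂ = 0.4146
DIC = CA / (α₁ + 2α₂) = 0.320 / 0.4146 = 0.772 mmol/L

DIC = 0.772 mmol/L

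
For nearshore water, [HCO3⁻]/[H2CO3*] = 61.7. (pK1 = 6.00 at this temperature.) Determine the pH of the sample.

pH = 7.79

From K1 = [H⁺][HCO3⁻]/[H2CO3*]:  pH = pK1 + log₁₀([HCO3⁻]/[H2CO3*])
log₁₀(61.7) = +1.790
pH = 6.00 + (+1.790) = 7.79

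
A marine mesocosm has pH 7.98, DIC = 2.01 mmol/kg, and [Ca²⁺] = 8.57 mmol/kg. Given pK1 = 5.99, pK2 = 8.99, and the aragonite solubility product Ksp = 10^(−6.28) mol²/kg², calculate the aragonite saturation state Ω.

α₂ = 1 / (1 + [H⁺]/K2 + [H⁺]²/(K1K2)) = 1 / (1 + 10^+1.01 + 10^-0.98)
   = 1 / (1 + 10.233 + 0.10471) = 1/11.338 = 0.08820
[CO3²⁻] = α₂ × DIC = 0.08820 × 2.01 = 0.1773 mmol/kg
Ksp = 10^(−6.28) = 5.248×10^-7
Ω = [Ca²⁺][CO3²⁻]/Ksp = (8.57×10^-3)(1.773×10^-4) / 5.248×10^-7 = 2.90

Ω = 2.90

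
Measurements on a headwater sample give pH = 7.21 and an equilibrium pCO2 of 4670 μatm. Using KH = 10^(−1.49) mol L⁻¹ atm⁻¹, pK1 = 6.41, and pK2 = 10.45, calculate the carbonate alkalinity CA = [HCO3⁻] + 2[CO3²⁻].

CA = 0.955 mmol/L

[CO2*] = KH · pCO2 = 10^(−1.49) × 4670×10^-6 = 1.511×10^-4 mol/L
α₀ = 1/(1 + K1/[H⁺] + K1K2/[H⁺]²) = 1/(1 + 10^+0.80 + 10^-2.44) = 0.1367
DIC = [CO2*]/α₀ = 1.511×10^-4 / 0.1367 = 1.105 mmol/L
CA = (α₁ + 2α₂)·DIC = (0.8628 + 2×0.0004965) × 1.105 = 0.955 mmol/L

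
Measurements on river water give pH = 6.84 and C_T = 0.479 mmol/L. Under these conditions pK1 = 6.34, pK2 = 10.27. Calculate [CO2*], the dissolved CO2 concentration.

[CO2*] = 0.115 mmol/L

α₀ = 1 / (1 + K1/[H⁺] + K1K2/[H⁺]²) = 1 / (1 + 10^+0.50 + 10^-2.93)
   = 1 / (1 + 3.1623 + 0.0011749) = 1/4.1635 = 0.2402
[CO2*] = α₀ × DIC = 0.2402 × 0.479 = 0.115 mmol/L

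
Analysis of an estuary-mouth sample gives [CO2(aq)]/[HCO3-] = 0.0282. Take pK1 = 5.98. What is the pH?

From K1 = [H⁺][HCO3-]/[CO2(aq)]:  pH = pK1 − log₁₀([CO2(aq)]/[HCO3-])
log₁₀(0.0282) = -1.550
pH = 5.98 − (-1.550) = 7.53

pH = 7.53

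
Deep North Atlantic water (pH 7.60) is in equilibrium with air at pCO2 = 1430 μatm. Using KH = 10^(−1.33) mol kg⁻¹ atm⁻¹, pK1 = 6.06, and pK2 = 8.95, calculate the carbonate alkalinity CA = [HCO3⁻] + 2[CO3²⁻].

CA = 2.53 mmol/kg

[CO2*] = KH · pCO2 = 10^(−1.33) × 1430×10^-6 = 6.689×10^-5 mol/kg
α₀ = 1/(1 + K1/[H⁺] + K1K2/[H⁺]²) = 1/(1 + 10^+1.54 + 10^+0.19) = 0.02687
DIC = [CO2*]/α₀ = 6.689×10^-5 / 0.02687 = 2.490 mmol/kg
CA = (α₁ + 2α₂)·DIC = (0.9315 + 2×0.04161) × 2.490 = 2.53 mmol/kg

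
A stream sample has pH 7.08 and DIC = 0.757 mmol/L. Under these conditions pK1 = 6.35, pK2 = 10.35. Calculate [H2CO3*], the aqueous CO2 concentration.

α₀ = 1 / (1 + K1/[H⁺] + K1K2/[H⁺]²) = 1 / (1 + 10^+0.73 + 10^-2.54)
   = 1 / (1 + 5.3703 + 0.0028840) = 1/6.3732 = 0.1569
[CO2*] = α₀ × DIC = 0.1569 × 0.757 = 0.119 mmol/L

[CO2*] = 0.119 mmol/L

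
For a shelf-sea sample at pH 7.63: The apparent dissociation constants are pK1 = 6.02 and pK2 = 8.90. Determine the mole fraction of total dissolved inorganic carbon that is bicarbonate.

α₁ = 0.927

α₁ = 1 / (1 + [H⁺]/K1 + K2/[H⁺]) = 1 / (1 + 10^-1.61 + 10^-1.27)
   = 1 / (1 + 0.024547 + 0.053703) = 1/1.0783 = 0.9274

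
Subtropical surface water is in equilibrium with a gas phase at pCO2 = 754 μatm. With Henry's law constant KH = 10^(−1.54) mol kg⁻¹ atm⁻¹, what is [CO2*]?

[CO2*] = 21.7 μmol/kg

KH = 10^(−1.54) = 2.884×10^-2 mol kg⁻¹ atm⁻¹
[CO2*] = KH · pCO2 = 2.884×10^-2 × 754×10^-6 atm = 2.17×10^-5 mol/kg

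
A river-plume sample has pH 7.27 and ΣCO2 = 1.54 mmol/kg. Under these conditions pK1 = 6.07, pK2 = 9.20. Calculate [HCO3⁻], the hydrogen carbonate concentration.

α₁ = 1 / (1 + [H⁺]/K1 + K2/[H⁺]) = 1 / (1 + 10^-1.20 + 10^-1.93)
   = 1 / (1 + 0.063096 + 0.011749) = 1/1.0748 = 0.9304
[HCO3⁻] = α₁ × DIC = 0.9304 × 1.54 = 1.43 mmol/kg

[HCO3⁻] = 1.43 mmol/kg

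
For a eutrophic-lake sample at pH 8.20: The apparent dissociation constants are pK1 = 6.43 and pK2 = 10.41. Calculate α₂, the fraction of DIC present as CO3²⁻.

α₂ = 0.00603

α₂ = 1 / (1 + [H⁺]/K2 + [H⁺]²/(K1K2)) = 1 / (1 + 10^+2.21 + 10^+0.44)
   = 1 / (1 + 162.18 + 2.7542) = 1/165.94 = 0.006026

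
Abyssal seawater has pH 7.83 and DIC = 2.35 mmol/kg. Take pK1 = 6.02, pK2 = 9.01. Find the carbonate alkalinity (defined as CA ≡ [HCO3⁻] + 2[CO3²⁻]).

CA = 2.46 mmol/kg

CA = [HCO3⁻] + 2[CO3²⁻] = (α₁ + 2α₂)·DIC
At pH 7.83: [H⁺]/K1 = 10^-1.81 = 0.015488, K2/[H⁺] = 10^-1.18 = 0.066069
α₁ = 1/(1 + 0.015488 + 0.066069) = 1/1.0816 = 0.9246; α₂ = α₁·K2/[H⁺] = 0.06109
α₁ + 2α₂ = 1.0468
CA = 1.0468 × 2.35 = 2.46 mmol/kg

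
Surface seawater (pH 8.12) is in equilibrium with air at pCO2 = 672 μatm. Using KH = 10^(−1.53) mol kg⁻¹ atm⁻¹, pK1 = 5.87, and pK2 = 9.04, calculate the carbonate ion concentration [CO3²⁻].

[CO2*] = KH · pCO2 = 10^(−1.53) × 672×10^-6 = 1.983×10^-5 mol/kg
α₀ = 1/(1 + K1/[H⁺] + K1K2/[H⁺]²) = 1/(1 + 10^+2.25 + 10^+1.33) = 0.004995
DIC = [CO2*]/α₀ = 1.983×10^-5 / 0.004995 = 3.971 mmol/kg
[CO3²⁻] = α₂·DIC; α₂ = 0.1068, so [CO3²⁻] = 0.1068 × 3.971 = 0.424 mmol/kg

[CO3²⁻] = 0.424 mmol/kg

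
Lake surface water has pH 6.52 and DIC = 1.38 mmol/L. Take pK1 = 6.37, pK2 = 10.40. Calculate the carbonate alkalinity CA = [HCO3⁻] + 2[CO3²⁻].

CA = 0.808 mmol/L

CA = [HCO3⁻] + 2[CO3²⁻] = (α₁ + 2α₂)·DIC
At pH 6.52: [H⁺]/K1 = 10^-0.15 = 0.70795, K2/[H⁺] = 10^-3.88 = 0.00013183
α₁ = 1/(1 + 0.70795 + 0.00013183) = 1/1.7081 = 0.5855; α₂ = α₁·K2/[H⁺] = 7.718×10^-5
α₁ + 2α₂ = 0.5856
CA = 0.5856 × 1.38 = 0.808 mmol/L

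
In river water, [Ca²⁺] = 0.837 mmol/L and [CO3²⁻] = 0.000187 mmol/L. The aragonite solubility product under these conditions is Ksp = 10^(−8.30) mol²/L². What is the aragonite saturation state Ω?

Ω = 0.0312

Ksp = 10^(−8.30) = 5.012×10^-9
Ω = [Ca²⁺][CO3²⁻]/Ksp = (0.837×10^-3)(0.000187×10^-3) / 5.012×10^-9 = 0.0312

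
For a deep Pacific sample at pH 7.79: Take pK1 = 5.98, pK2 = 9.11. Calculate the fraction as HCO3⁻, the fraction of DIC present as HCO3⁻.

α₁ = 1 / (1 + [H⁺]/K1 + K2/[H⁺]) = 1 / (1 + 10^-1.81 + 10^-1.32)
   = 1 / (1 + 0.015488 + 0.047863) = 1/1.0634 = 0.9404

α₁ = 0.940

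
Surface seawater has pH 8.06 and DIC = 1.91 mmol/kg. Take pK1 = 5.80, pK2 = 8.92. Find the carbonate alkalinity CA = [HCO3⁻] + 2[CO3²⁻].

CA = 2.13 mmol/kg

CA = [HCO3⁻] + 2[CO3²⁻] = (α₁ + 2α₂)·DIC
At pH 8.06: [H⁺]/K1 = 10^-2.26 = 0.0054954, K2/[H⁺] = 10^-0.86 = 0.13804
α₁ = 1/(1 + 0.0054954 + 0.13804) = 1/1.1435 = 0.8745; α₂ = α₁·K2/[H⁺] = 0.1207
α₁ + 2α₂ = 1.1159
CA = 1.1159 × 1.91 = 2.13 mmol/kg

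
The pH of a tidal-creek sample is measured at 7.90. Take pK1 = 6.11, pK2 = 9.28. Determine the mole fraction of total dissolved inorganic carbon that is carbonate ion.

α₂ = 0.0394

α₂ = 1 / (1 + [H⁺]/K2 + [H⁺]²/(K1K2)) = 1 / (1 + 10^+1.38 + 10^-0.41)
   = 1 / (1 + 23.988 + 0.38905) = 1/25.377 = 0.03941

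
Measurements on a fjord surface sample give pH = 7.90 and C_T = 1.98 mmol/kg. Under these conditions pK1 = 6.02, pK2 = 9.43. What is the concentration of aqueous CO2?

[CO2*] = 0.0250 mmol/kg

α₀ = 1 / (1 + K1/[H⁺] + K1K2/[H⁺]²) = 1 / (1 + 10^+1.88 + 10^+0.35)
   = 1 / (1 + 75.858 + 2.2387) = 1/79.096 = 0.01264
[CO2*] = α₀ × DIC = 0.01264 × 1.98 = 0.0250 mmol/kg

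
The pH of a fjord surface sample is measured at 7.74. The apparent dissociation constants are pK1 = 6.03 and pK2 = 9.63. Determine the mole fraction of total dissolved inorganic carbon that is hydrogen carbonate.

α₁ = 0.969

α₁ = 1 / (1 + [H⁺]/K1 + K2/[H⁺]) = 1 / (1 + 10^-1.71 + 10^-1.89)
   = 1 / (1 + 0.019498 + 0.012882) = 1/1.0324 = 0.9686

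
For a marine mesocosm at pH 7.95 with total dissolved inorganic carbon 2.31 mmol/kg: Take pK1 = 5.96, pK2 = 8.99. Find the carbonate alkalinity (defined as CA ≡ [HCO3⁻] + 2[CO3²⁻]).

CA = [HCO3⁻] + 2[CO3²⁻] = (α₁ + 2α₂)·DIC
At pH 7.95: [H⁺]/K1 = 10^-1.99 = 0.010233, K2/[H⁺] = 10^-1.04 = 0.091201
α₁ = 1/(1 + 0.010233 + 0.091201) = 1/1.1014 = 0.9079; α₂ = α₁·K2/[H⁺] = 0.08280
α₁ + 2α₂ = 1.0735
CA = 1.0735 × 2.31 = 2.48 mmol/kg

CA = 2.48 mmol/kg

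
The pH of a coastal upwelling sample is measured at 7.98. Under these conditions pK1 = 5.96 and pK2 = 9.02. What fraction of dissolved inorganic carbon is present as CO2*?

α₀ = 0.00868

α₀ = 1 / (1 + K1/[H⁺] + K1K2/[H⁺]²) = 1 / (1 + 10^+2.02 + 10^+0.98)
   = 1 / (1 + 104.71 + 9.5499) = 1/115.26 = 0.008676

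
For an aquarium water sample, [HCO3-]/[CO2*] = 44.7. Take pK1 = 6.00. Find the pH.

From K1 = [H⁺][HCO3-]/[CO2*]:  pH = pK1 + log₁₀([HCO3-]/[CO2*])
log₁₀(44.7) = +1.650
pH = 6.00 + (+1.650) = 7.65

pH = 7.65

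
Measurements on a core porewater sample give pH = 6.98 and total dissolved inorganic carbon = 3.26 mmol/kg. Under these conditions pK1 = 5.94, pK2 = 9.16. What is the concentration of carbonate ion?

α₂ = 1 / (1 + [H⁺]/K2 + [H⁺]²/(K1K2)) = 1 / (1 + 10^+2.18 + 10^+1.14)
   = 1 / (1 + 151.36 + 13.804) = 1/166.16 = 0.006018
[CO3²⁻] = α₂ × DIC = 0.006018 × 3.26 = 0.0196 mmol/kg = 19.6 μmol/kg

[CO3²⁻] = 19.6 μmol/kg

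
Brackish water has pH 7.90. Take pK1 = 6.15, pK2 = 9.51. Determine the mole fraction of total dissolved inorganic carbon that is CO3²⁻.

α₂ = 0.0236

α₂ = 1 / (1 + [H⁺]/K2 + [H⁺]²/(K1K2)) = 1 / (1 + 10^+1.61 + 10^-0.14)
   = 1 / (1 + 40.738 + 0.72444) = 1/42.462 = 0.02355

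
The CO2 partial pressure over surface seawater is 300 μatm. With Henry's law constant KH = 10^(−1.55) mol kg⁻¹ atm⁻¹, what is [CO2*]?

KH = 10^(−1.55) = 2.818×10^-2 mol kg⁻¹ atm⁻¹
[CO2*] = KH · pCO2 = 2.818×10^-2 × 300×10^-6 atm = 8.46×10^-6 mol/kg

[CO2*] = 8.46 μmol/kg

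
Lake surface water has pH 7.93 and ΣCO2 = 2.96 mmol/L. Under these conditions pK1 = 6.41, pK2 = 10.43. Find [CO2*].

α₀ = 1 / (1 + K1/[H⁺] + K1K2/[H⁺]²) = 1 / (1 + 10^+1.52 + 10^-0.98)
   = 1 / (1 + 33.113 + 0.10471) = 1/34.218 = 0.02922
[CO2*] = α₀ × DIC = 0.02922 × 2.96 = 0.0865 mmol/L

[CO2*] = 0.0865 mmol/L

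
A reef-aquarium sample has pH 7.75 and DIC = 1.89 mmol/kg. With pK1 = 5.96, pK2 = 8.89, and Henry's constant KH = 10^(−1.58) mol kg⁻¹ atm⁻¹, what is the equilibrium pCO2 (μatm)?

α₀ = 1 / (1 + K1/[H⁺] + K1K2/[H⁺]²) = 1 / (1 + 10^+1.79 + 10^+0.65)
   = 1 / (1 + 61.660 + 4.4668) = 1/67.126 = 0.01490
[CO2*] = α₀ × DIC = 0.01490 × 1.89 = 0.02816 mmol/kg
pCO2 = [CO2*]/KH = 2.816×10^-5 / 2.630×10^-2 = 1070 μatm

pCO2 = 1070 μatm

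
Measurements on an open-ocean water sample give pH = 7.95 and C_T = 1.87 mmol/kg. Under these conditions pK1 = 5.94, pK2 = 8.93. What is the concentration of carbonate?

[CO3²⁻] = 0.176 mmol/kg

α₂ = 1 / (1 + [H⁺]/K2 + [H⁺]²/(K1K2)) = 1 / (1 + 10^+0.98 + 10^-1.03)
   = 1 / (1 + 9.5499 + 0.093325) = 1/10.643 = 0.09396
[CO3²⁻] = α₂ × DIC = 0.09396 × 1.87 = 0.176 mmol/kg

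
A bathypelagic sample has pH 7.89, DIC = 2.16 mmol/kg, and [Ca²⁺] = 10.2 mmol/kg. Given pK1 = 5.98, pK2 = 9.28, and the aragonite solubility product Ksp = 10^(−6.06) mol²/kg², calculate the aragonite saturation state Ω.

Ω = 0.979

α₂ = 1 / (1 + [H⁺]/K2 + [H⁺]²/(K1K2)) = 1 / (1 + 10^+1.39 + 10^-0.52)
   = 1 / (1 + 24.547 + 0.30200) = 1/25.849 = 0.03869
[CO3²⁻] = α₂ × DIC = 0.03869 × 2.16 = 0.08356 mmol/kg
Ksp = 10^(−6.06) = 8.710×10^-7
Ω = [Ca²⁺][CO3²⁻]/Ksp = (10.2×10^-3)(8.356×10^-5) / 8.710×10^-7 = 0.979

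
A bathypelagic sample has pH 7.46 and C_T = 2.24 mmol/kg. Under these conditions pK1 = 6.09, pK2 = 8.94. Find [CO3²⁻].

α₂ = 1 / (1 + [H⁺]/K2 + [H⁺]²/(K1K2)) = 1 / (1 + 10^+1.48 + 10^+0.11)
   = 1 / (1 + 30.200 + 1.2882) = 1/32.488 = 0.03078
[CO3²⁻] = α₂ × DIC = 0.03078 × 2.24 = 0.0689 mmol/kg

[CO3²⁻] = 0.0689 mmol/kg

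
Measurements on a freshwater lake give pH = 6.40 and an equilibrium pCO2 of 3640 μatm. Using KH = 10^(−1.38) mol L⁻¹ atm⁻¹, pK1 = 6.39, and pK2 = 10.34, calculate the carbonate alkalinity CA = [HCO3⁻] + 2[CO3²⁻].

CA = 0.155 mmol/L

[CO2*] = KH · pCO2 = 10^(−1.38) × 3640×10^-6 = 1.517×10^-4 mol/L
α₀ = 1/(1 + K1/[H⁺] + K1K2/[H⁺]²) = 1/(1 + 10^+0.01 + 10^-3.93) = 0.4942
DIC = [CO2*]/α₀ = 1.517×10^-4 / 0.4942 = 0.3070 mmol/L
CA = (α₁ + 2α₂)·DIC = (0.5057 + 2×5.807×10^-5) × 0.3070 = 0.155 mmol/L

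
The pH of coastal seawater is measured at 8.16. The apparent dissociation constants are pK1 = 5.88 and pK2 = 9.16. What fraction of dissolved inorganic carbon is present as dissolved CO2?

α₀ = 0.00475

α₀ = 1 / (1 + K1/[H⁺] + K1K2/[H⁺]²) = 1 / (1 + 10^+2.28 + 10^+1.28)
   = 1 / (1 + 190.55 + 19.055) = 1/210.60 = 0.004748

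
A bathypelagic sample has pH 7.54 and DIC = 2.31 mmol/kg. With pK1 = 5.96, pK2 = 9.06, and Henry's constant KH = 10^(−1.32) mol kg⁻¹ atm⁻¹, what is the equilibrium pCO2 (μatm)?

α₀ = 1 / (1 + K1/[H⁺] + K1K2/[H⁺]²) = 1 / (1 + 10^+1.58 + 10^+0.06)
   = 1 / (1 + 38.019 + 1.1482) = 1/40.167 = 0.02490
[CO2*] = α₀ × DIC = 0.02490 × 2.31 = 0.05751 mmol/kg
pCO2 = [CO2*]/KH = 5.751×10^-5 / 4.786×10^-2 = 1200 μatm

pCO2 = 1200 μatm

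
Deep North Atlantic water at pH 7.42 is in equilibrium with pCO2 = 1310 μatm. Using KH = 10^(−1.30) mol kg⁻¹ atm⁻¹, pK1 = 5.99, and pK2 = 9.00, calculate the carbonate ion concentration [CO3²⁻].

[CO2*] = KH · pCO2 = 10^(−1.30) × 1310×10^-6 = 6.566×10^-5 mol/kg
α₀ = 1/(1 + K1/[H⁺] + K1K2/[H⁺]²) = 1/(1 + 10^+1.43 + 10^-0.15) = 0.03494
DIC = [CO2*]/α₀ = 6.566×10^-5 / 0.03494 = 1.879 mmol/kg
[CO3²⁻] = α₂·DIC; α₂ = 0.02473, so [CO3²⁻] = 0.02473 × 1.879 = 0.0465 mmol/kg

[CO3²⁻] = 0.0465 mmol/kg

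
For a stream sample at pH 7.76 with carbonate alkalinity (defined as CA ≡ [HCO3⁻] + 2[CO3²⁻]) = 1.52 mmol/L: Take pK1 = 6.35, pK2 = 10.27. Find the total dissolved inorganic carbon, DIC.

DIC = 1.57 mmol/L

CA = [HCO3⁻] + 2[CO3²⁻] = (α₁ + 2α₂)·DIC
At pH 7.76: [H⁺]/K1 = 10^-1.41 = 0.038905, K2/[H⁺] = 10^-2.51 = 0.0030903
α₁ = 1/(1 + 0.038905 + 0.0030903) = 1/1.0420 = 0.9597; α₂ = α₁·K2/[H⁺] = 0.002966
α₁ + 2α₂ = 0.9656
DIC = CA / (α₁ + 2α₂) = 1.52 / 0.9656 = 1.57 mmol/L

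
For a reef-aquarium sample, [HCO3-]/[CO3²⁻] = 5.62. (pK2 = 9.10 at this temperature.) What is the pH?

pH = 8.35

From K2 = [H⁺][CO3²⁻]/[HCO3-]:  pH = pK2 − log₁₀([HCO3-]/[CO3²⁻])
log₁₀(5.62) = +0.750
pH = 9.10 − (+0.750) = 8.35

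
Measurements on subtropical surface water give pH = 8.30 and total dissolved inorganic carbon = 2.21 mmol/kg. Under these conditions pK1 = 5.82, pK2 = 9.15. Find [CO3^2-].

[CO3²⁻] = 0.273 mmol/kg

α₂ = 1 / (1 + [H⁺]/K2 + [H⁺]²/(K1K2)) = 1 / (1 + 10^+0.85 + 10^-1.63)
   = 1 / (1 + 7.0795 + 0.023442) = 1/8.1029 = 0.1234
[CO3²⁻] = α₂ × DIC = 0.1234 × 2.21 = 0.273 mmol/kg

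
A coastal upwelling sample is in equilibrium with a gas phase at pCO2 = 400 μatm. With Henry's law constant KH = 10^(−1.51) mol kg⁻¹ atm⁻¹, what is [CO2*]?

KH = 10^(−1.51) = 3.090×10^-2 mol kg⁻¹ atm⁻¹
[CO2*] = KH · pCO2 = 3.090×10^-2 × 400×10^-6 atm = 1.24×10^-5 mol/kg

[CO2*] = 12.4 μmol/kg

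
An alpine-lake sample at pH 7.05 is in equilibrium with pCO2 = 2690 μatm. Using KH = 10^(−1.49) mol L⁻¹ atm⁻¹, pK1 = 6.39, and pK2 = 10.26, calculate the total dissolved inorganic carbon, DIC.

[CO2*] = KH · pCO2 = 10^(−1.49) × 2690×10^-6 = 8.705×10^-5 mol/L
α₀ = 1/(1 + K1/[H⁺] + K1K2/[H⁺]²) = 1/(1 + 10^+0.66 + 10^-2.55) = 0.1794
DIC = [CO2*]/α₀ = 8.705×10^-5 / 0.1794 = 0.485 mmol/L

DIC = 0.485 mmol/L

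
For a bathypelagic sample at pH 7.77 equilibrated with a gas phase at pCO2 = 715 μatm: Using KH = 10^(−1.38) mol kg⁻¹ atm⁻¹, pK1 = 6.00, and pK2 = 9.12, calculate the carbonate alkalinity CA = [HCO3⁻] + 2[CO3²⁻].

CA = 1.91 mmol/kg

[CO2*] = KH · pCO2 = 10^(−1.38) × 715×10^-6 = 2.981×10^-5 mol/kg
α₀ = 1/(1 + K1/[H⁺] + K1K2/[H⁺]²) = 1/(1 + 10^+1.77 + 10^+0.42) = 0.01600
DIC = [CO2*]/α₀ = 2.981×10^-5 / 0.01600 = 1.863 mmol/kg
CA = (α₁ + 2α₂)·DIC = (0.9419 + 2×0.04207) × 1.863 = 1.91 mmol/kg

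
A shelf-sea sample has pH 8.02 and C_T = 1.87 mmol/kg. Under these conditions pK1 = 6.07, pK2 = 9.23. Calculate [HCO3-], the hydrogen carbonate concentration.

[HCO3⁻] = 1.74 mmol/kg

α₁ = 1 / (1 + [H⁺]/K1 + K2/[H⁺]) = 1 / (1 + 10^-1.95 + 10^-1.21)
   = 1 / (1 + 0.011220 + 0.061660) = 1/1.0729 = 0.9321
[HCO3⁻] = α₁ × DIC = 0.9321 × 1.87 = 1.74 mmol/kg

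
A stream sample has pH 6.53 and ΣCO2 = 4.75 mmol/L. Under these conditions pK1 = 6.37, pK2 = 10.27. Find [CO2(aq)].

α₀ = 1 / (1 + K1/[H⁺] + K1K2/[H⁺]²) = 1 / (1 + 10^+0.16 + 10^-3.58)
   = 1 / (1 + 1.4454 + 0.00026303) = 1/2.4457 = 0.4089
[CO2*] = α₀ × DIC = 0.4089 × 4.75 = 1.94 mmol/L

[CO2*] = 1.94 mmol/L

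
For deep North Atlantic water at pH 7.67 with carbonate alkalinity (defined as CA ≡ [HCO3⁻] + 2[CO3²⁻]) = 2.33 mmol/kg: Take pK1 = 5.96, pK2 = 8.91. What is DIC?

CA = [HCO3⁻] + 2[CO3²⁻] = (α₁ + 2α₂)·DIC
At pH 7.67: [H⁺]/K1 = 10^-1.71 = 0.019498, K2/[H⁺] = 10^-1.24 = 0.057544
α₁ = 1/(1 + 0.019498 + 0.057544) = 1/1.0770 = 0.9285; α₂ = α₁·K2/[H⁺] = 0.05343
α₁ + 2α₂ = 1.0353
DIC = CA / (α₁ + 2α₂) = 2.33 / 1.0353 = 2.25 mmol/kg

DIC = 2.25 mmol/kg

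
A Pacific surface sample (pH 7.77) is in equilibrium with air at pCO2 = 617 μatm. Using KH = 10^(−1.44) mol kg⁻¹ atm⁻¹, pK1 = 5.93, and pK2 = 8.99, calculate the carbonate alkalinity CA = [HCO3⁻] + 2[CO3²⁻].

CA = 1.74 mmol/kg

[CO2*] = KH · pCO2 = 10^(−1.44) × 617×10^-6 = 2.240×10^-5 mol/kg
α₀ = 1/(1 + K1/[H⁺] + K1K2/[H⁺]²) = 1/(1 + 10^+1.84 + 10^+0.62) = 0.01345
DIC = [CO2*]/α₀ = 2.240×10^-5 / 0.01345 = 1.666 mmol/kg
CA = (α₁ + 2α₂)·DIC = (0.9305 + 2×0.05607) × 1.666 = 1.74 mmol/kg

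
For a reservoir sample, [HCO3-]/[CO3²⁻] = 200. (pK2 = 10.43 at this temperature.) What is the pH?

From K2 = [H⁺][CO3²⁻]/[HCO3-]:  pH = pK2 − log₁₀([HCO3-]/[CO3²⁻])
log₁₀(200) = +2.301
pH = 10.43 − (+2.301) = 8.13

pH = 8.13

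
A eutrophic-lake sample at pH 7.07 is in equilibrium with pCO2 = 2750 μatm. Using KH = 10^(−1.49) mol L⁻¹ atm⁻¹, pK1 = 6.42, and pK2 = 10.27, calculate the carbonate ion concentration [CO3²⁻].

[CO2*] = KH · pCO2 = 10^(−1.49) × 2750×10^-6 = 8.899×10^-5 mol/L
α₀ = 1/(1 + K1/[H⁺] + K1K2/[H⁺]²) = 1/(1 + 10^+0.65 + 10^-2.55) = 0.1828
DIC = [CO2*]/α₀ = 8.899×10^-5 / 0.1828 = 0.4867 mmol/L
[CO3²⁻] = α₂·DIC; α₂ = 0.0005153, so [CO3²⁻] = 0.0005153 × 0.4867 = 0.000251 mmol/L = 0.251 μmol/L

[CO3²⁻] = 0.251 μmol/L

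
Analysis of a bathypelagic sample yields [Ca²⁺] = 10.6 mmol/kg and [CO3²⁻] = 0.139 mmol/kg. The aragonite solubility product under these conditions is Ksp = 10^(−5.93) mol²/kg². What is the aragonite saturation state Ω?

Ω = 1.25

Ksp = 10^(−5.93) = 1.175×10^-6
Ω = [Ca²⁺][CO3²⁻]/Ksp = (10.6×10^-3)(0.139×10^-3) / 1.175×10^-6 = 1.25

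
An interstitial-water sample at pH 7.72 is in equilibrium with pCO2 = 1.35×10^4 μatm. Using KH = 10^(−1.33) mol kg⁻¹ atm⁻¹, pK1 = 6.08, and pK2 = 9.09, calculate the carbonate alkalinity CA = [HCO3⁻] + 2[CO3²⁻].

CA = 29.9 mmol/kg

[CO2*] = KH · pCO2 = 10^(−1.33) × 1.35×10^4×10^-6 = 6.314×10^-4 mol/kg
α₀ = 1/(1 + K1/[H⁺] + K1K2/[H⁺]²) = 1/(1 + 10^+1.64 + 10^+0.27) = 0.02150
DIC = [CO2*]/α₀ = 6.314×10^-4 / 0.02150 = 29.37 mmol/kg
CA = (α₁ + 2α₂)·DIC = (0.9385 + 2×0.04003) × 29.37 = 29.9 mmol/kg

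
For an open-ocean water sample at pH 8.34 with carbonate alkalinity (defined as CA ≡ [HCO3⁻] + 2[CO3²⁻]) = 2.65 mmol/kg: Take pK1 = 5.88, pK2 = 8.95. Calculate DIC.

DIC = 2.22 mmol/kg

CA = [HCO3⁻] + 2[CO3²⁻] = (α₁ + 2α₂)·DIC
At pH 8.34: [H⁺]/K1 = 10^-2.46 = 0.0034674, K2/[H⁺] = 10^-0.61 = 0.24547
α₁ = 1/(1 + 0.0034674 + 0.24547) = 1/1.2489 = 0.8007; α₂ = α₁·K2/[H⁺] = 0.1965
α₁ + 2α₂ = 1.1938
DIC = CA / (α₁ + 2α₂) = 2.65 / 1.1938 = 2.22 mmol/kg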